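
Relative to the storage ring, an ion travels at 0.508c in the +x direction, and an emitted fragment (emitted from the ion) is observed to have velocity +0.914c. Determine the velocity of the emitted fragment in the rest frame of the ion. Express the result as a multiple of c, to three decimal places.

+0.758c

Invert the composition law: u' = (u − v)/(1 − uv/c²).
u' = (0.914 − 0.508) / (1 − (0.914)(0.508)) = 0.4060/0.5357 = 0.7579.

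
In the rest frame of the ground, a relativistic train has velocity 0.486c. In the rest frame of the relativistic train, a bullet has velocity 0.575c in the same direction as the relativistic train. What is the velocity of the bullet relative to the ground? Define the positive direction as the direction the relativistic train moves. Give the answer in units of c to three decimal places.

With v = 0.486 and u' = 0.575 (in units of c),
u = (u' + v)/(1 + u'v/c²):
u = (0.575 + 0.486) / (1 + 0.575·0.486) = 1.0610/1.2794 = 0.8293
(Galilean addition would give +1.061c, exceeding c.)

0.829c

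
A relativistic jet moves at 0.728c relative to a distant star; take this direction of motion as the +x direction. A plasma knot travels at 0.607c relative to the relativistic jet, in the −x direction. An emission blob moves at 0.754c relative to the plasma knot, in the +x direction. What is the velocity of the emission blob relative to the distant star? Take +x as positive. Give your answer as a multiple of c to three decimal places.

Apply u = (u' + v)/(1 + u'v/c²) successively, working outward toward the distant star.
Start: velocity of the relativistic jet relative to the distant star = 0.7280c.
Compose with the plasma knot (u' = -0.607 in the relativistic jet frame): u_1 = (-0.607 + 0.728) / (1 + (-0.607)·0.728) = 0.1210/0.5581 = 0.2168.
Compose with the emission blob (u' = 0.754 in the plasma knot frame): u_2 = (0.754 + 0.217) / (1 + 0.754·0.217) = 0.9708/1.1635 = 0.8344.

+0.834c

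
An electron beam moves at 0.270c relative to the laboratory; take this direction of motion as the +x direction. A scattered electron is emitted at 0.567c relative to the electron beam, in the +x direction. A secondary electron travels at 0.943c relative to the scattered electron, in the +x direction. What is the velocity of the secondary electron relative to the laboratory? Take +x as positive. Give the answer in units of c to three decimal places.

0.991c

Apply u = (u' + v)/(1 + u'v/c²) successively, working outward toward the laboratory.
Start: velocity of the electron beam relative to the laboratory = 0.2700c.
Compose with the scattered electron (u' = 0.567 in the electron beam frame): u_1 = (0.567 + 0.270) / (1 + 0.567·0.270) = 0.8370/1.1531 = 0.7259.
Compose with the secondary electron (u' = 0.943 in the scattered electron frame): u_2 = (0.943 + 0.726) / (1 + 0.943·0.726) = 1.6689/1.6845 = 0.9907.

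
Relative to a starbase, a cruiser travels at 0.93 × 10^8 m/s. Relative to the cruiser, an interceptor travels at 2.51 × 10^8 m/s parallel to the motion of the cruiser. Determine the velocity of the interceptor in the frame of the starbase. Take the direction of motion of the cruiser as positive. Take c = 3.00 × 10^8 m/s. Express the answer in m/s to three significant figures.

In units of c (dividing by 3.00 × 10^8 m/s): v = 0.310, u' = 0.837.
u = (u' + v)/(1 + u'v/c²):
u = (0.837 + 0.310) / (1 + 0.837·0.310) = 1.1467/1.2594 = 0.9105
(Galilean addition would give +1.147c, exceeding c.)
Converting back: u = 0.9105 × 3.00 × 10^8 m/s.

2.73 × 10^8 m/s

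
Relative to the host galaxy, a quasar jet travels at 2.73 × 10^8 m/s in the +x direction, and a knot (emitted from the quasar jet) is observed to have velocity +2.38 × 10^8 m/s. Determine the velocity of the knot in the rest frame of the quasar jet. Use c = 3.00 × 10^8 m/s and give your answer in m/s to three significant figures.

-1.26 × 10^8 m/s

v = 0.910c, u = 0.793c.
Invert the composition law: u' = (u − v)/(1 − uv/c²).
u' = (0.793 − 0.910) / (1 − (0.793)(0.910)) = -0.1167/0.2781 = -0.4196.
u' = -0.4196 × 3.00 × 10^8 m/s.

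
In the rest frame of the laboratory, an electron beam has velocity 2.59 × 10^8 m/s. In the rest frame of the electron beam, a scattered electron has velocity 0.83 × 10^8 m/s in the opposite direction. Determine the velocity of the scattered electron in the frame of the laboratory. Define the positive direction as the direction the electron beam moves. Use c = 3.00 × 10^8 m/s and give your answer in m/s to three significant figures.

In units of c (dividing by 3.00 × 10^8 m/s): v = 0.863, u' = -0.277.
u = (u' + v)/(1 + u'v/c²):
u = (-0.277 + 0.863) / (1 + (-0.277)·0.863) = 0.5867/0.7611 = 0.7708
(Galilean addition would give +0.587c.)
Converting back: u = 0.7708 × 3.00 × 10^8 m/s.

+2.31 × 10^8 m/s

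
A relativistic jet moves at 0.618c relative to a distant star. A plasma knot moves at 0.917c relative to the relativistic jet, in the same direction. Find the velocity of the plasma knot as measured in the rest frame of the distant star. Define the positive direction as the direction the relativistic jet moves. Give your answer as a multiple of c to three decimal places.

0.980c

With v = 0.618 and u' = 0.917 (in units of c),
u = (u' + v)/(1 + u'v/c²):
u = (0.917 + 0.618) / (1 + 0.917·0.618) = 1.5350/1.5667 = 0.9798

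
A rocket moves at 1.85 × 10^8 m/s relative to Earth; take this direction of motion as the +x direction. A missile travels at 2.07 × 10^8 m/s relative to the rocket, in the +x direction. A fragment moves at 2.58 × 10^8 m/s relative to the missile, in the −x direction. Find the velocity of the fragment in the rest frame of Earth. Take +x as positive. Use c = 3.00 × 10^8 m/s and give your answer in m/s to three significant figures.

Apply u = (u' + v)/(1 + u'v/c²) successively, working outward toward Earth.
(Dividing each given speed by c = 3.00 × 10^8 m/s to work in units of c.)
Start: velocity of the rocket relative to Earth = 0.6167c.
Compose with the missile (u' = 0.690 in the rocket frame): u_1 = (0.690 + 0.617) / (1 + 0.690·0.617) = 1.3067/1.4255 = 0.9166.
Compose with the fragment (u' = -0.860 in the missile frame): u_2 = (-0.860 + 0.917) / (1 + (-0.860)·0.917) = 0.0566/0.2117 = 0.2675.
So u = 0.2675 × 3.00 × 10^8 m/s.

+8.03 × 10^7 m/s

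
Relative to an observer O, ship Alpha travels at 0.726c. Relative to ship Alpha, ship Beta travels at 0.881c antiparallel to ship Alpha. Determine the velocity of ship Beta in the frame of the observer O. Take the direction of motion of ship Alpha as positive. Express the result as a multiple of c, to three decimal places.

-0.430c

With v = 0.726 and u' = -0.881 (in units of c),
u = (u' + v)/(1 + u'v/c²):
u = (-0.881 + 0.726) / (1 + (-0.881)·0.726) = -0.1550/0.3604 = -0.4301
(Galilean addition would give -0.155c.)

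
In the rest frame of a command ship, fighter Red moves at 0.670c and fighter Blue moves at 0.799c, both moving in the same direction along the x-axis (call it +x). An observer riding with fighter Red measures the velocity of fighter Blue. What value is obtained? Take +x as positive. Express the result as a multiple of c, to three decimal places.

β_A = 0.670, β_B = 0.799.
Transform to A's frame with the inverse velocity-addition law: u' = (u − v)/(1 − uv/c²), taking u = β_B and v = β_A.
u' = (0.799 − 0.670) / (1 − (0.670)(0.799)) = 0.1290/0.4647 = 0.2776.

+0.278c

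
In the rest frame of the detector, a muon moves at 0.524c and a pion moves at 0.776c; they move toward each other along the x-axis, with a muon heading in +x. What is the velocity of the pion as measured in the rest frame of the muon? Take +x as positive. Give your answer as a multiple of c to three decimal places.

-0.924c

β_A = 0.524, β_B = -0.776.
Transform to A's frame with the inverse velocity-addition law: u' = (u − v)/(1 − uv/c²), taking u = β_B and v = β_A.
u' = (-0.776 − 0.524) / (1 − (0.524)(-0.776)) = -1.3000/1.4066 = -0.9242.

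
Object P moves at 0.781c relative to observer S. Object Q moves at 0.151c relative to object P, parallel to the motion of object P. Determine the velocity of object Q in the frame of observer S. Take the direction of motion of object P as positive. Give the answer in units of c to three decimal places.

With v = 0.781 and u' = 0.151 (in units of c),
u = (u' + v)/(1 + u'v/c²):
u = (0.151 + 0.781) / (1 + 0.151·0.781) = 0.9320/1.1179 = 0.8337

0.834c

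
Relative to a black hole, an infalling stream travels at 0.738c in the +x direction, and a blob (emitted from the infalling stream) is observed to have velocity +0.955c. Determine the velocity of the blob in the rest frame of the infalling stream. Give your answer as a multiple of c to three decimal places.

Invert the composition law: u' = (u − v)/(1 − uv/c²).
u' = (0.955 − 0.738) / (1 − (0.955)(0.738)) = 0.2170/0.2952 = 0.7351.

+0.735c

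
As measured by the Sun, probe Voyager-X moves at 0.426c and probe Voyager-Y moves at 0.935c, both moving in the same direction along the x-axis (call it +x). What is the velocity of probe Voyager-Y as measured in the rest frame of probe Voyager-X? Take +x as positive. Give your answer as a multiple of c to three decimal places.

+0.846c

β_A = 0.426, β_B = 0.935.
Transform to A's frame with the inverse velocity-addition law: u' = (u − v)/(1 − uv/c²), taking u = β_B and v = β_A.
u' = (0.935 − 0.426) / (1 − (0.426)(0.935)) = 0.5090/0.6017 = 0.8460.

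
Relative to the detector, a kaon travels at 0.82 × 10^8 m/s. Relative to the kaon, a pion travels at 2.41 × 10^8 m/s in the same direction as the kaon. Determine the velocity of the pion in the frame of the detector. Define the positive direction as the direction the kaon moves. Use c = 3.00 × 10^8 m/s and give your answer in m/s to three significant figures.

2.65 × 10^8 m/s

In units of c (dividing by 3.00 × 10^8 m/s): v = 0.273, u' = 0.803.
u = (u' + v)/(1 + u'v/c²):
u = (0.803 + 0.273) / (1 + 0.803·0.273) = 1.0767/1.2196 = 0.8828
Converting back: u = 0.8828 × 3.00 × 10^8 m/s.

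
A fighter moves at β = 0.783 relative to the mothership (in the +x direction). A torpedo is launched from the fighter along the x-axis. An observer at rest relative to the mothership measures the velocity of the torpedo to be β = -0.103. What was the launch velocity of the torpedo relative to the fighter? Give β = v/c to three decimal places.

β = -0.820

Invert the composition law: u' = (u − v)/(1 − uv/c²).
u' = (-0.103 − 0.783) / (1 − (-0.103)(0.783)) = -0.8860/1.0806 = -0.8199.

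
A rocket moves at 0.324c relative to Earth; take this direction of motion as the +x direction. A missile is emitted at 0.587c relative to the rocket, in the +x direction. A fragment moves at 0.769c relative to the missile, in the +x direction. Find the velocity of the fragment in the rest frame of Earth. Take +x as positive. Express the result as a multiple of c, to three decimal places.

0.966c

Apply u = (u' + v)/(1 + u'v/c²) successively, working outward toward Earth.
Start: velocity of the rocket relative to Earth = 0.3240c.
Compose with the missile (u' = 0.587 in the rocket frame): u_1 = (0.587 + 0.324) / (1 + 0.587·0.324) = 0.9110/1.1902 = 0.7654.
Compose with the fragment (u' = 0.769 in the missile frame): u_2 = (0.769 + 0.765) / (1 + 0.769·0.765) = 1.5344/1.5886 = 0.9659.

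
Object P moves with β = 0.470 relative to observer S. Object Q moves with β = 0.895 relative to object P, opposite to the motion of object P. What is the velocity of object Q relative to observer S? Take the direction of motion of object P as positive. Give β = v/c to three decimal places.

With v = 0.470 and u' = -0.895 (in units of c),
u = (u' + v)/(1 + u'v/c²):
u = (-0.895 + 0.470) / (1 + (-0.895)·0.470) = -0.4250/0.5794 = -0.7336

β = -0.734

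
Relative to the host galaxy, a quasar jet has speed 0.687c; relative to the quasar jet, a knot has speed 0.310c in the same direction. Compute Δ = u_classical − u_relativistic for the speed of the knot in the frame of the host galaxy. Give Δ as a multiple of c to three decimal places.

Galilean: u_cl = 0.310 + 0.687 = 0.9970.
Relativistic: u_rel = (0.310 + 0.687) / (1 + 0.310·0.687) = 0.9970/1.2130 = 0.8219.
Δ = 0.9970 − 0.8219 = 0.1751.

Δ = 0.175c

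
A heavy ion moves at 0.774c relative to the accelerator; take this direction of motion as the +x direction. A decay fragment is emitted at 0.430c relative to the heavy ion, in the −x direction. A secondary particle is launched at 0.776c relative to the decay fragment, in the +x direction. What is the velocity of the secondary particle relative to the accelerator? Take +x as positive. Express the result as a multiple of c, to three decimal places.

Apply u = (u' + v)/(1 + u'v/c²) successively, working outward toward the accelerator.
Start: velocity of the heavy ion relative to the accelerator = 0.7740c.
Compose with the decay fragment (u' = -0.430 in the heavy ion frame): u_1 = (-0.430 + 0.774) / (1 + (-0.430)·0.774) = 0.3440/0.6672 = 0.5156.
Compose with the secondary particle (u' = 0.776 in the decay fragment frame): u_2 = (0.776 + 0.516) / (1 + 0.776·0.516) = 1.2916/1.4001 = 0.9225.

+0.923c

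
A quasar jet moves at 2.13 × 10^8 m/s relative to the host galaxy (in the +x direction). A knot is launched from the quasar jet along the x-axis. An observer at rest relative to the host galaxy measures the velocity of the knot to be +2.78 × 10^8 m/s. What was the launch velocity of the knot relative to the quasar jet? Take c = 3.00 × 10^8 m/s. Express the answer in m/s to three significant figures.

v = 0.710c, u = 0.927c.
Invert the composition law: u' = (u − v)/(1 − uv/c²).
u' = (0.927 − 0.710) / (1 − (0.927)(0.710)) = 0.2167/0.3421 = 0.6334.
u' = 0.6334 × 3.00 × 10^8 m/s.

+1.90 × 10^8 m/s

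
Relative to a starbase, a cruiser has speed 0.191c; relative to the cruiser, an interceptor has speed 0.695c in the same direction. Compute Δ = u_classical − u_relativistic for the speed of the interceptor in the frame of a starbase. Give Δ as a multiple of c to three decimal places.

Δ = 0.104c

Galilean: u_cl = 0.695 + 0.191 = 0.8860.
Relativistic: u_rel = (0.695 + 0.191) / (1 + 0.695·0.191) = 0.8860/1.1327 = 0.7822.
Δ = 0.8860 − 0.7822 = 0.1038.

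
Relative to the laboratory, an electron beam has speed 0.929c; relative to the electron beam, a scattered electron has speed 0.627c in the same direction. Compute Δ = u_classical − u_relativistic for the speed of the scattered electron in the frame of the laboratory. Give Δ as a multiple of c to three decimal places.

Galilean: u_cl = 0.627 + 0.929 = 1.5560.
Relativistic: u_rel = (0.627 + 0.929) / (1 + 0.627·0.929) = 1.5560/1.5825 = 0.9833.
Δ = 1.5560 − 0.9833 = 0.5727.
(The classical prediction exceeds c; the relativistic result does not.)

Δ = 0.573c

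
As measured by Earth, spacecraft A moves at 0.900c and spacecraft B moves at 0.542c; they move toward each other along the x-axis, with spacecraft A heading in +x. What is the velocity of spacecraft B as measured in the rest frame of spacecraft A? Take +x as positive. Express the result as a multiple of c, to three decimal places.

-0.969c

β_A = 0.900, β_B = -0.542.
Transform to A's frame with the inverse velocity-addition law: u' = (u − v)/(1 − uv/c²), taking u = β_B and v = β_A.
u' = (-0.542 − 0.900) / (1 − (0.900)(-0.542)) = -1.4420/1.4878 = -0.9692.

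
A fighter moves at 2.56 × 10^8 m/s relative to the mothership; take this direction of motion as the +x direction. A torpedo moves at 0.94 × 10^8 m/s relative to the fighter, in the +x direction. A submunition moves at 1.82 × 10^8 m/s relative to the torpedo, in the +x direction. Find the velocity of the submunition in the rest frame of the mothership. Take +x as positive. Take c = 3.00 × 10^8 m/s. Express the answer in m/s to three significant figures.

2.94 × 10^8 m/s

Apply u = (u' + v)/(1 + u'v/c²) successively, working outward toward the mothership.
(Dividing each given speed by c = 3.00 × 10^8 m/s to work in units of c.)
Start: velocity of the fighter relative to the mothership = 0.8533c.
Compose with the torpedo (u' = 0.313 in the fighter frame): u_1 = (0.313 + 0.853) / (1 + 0.313·0.853) = 1.1667/1.2674 = 0.9205.
Compose with the submunition (u' = 0.607 in the torpedo frame): u_2 = (0.607 + 0.921) / (1 + 0.607·0.921) = 1.5272/1.5585 = 0.9799.
So u = 0.9799 × 3.00 × 10^8 m/s.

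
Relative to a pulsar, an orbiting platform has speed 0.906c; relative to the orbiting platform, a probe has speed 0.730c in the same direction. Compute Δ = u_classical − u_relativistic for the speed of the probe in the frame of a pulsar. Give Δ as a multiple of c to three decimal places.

Δ = 0.651c

Galilean: u_cl = 0.730 + 0.906 = 1.6360.
Relativistic: u_rel = (0.730 + 0.906) / (1 + 0.730·0.906) = 1.6360/1.6614 = 0.9847.
Δ = 1.6360 − 0.9847 = 0.6513.
(The classical prediction exceeds c; the relativistic result does not.)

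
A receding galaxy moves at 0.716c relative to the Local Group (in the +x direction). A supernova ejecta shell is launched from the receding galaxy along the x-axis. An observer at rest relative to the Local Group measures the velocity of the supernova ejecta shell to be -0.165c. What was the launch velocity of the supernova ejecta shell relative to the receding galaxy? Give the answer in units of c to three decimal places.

Invert the composition law: u' = (u − v)/(1 − uv/c²).
u' = (-0.165 − 0.716) / (1 − (-0.165)(0.716)) = -0.8810/1.1181 = -0.7879.

-0.788c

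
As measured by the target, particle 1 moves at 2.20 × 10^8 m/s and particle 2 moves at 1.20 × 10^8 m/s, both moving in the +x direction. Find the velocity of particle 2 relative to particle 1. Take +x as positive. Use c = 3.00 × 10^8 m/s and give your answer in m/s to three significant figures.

-1.42 × 10^8 m/s

β_A = 0.733, β_B = 0.400 (dividing each by c = 3.00 × 10^8 m/s).
Transform to A's frame with the inverse velocity-addition law: u' = (u − v)/(1 − uv/c²), taking u = β_B and v = β_A.
u' = (0.400 − 0.733) / (1 − (0.733)(0.400)) = -0.3333/0.7067 = -0.4717.
u' = -0.4717 × 3.00 × 10^8 m/s.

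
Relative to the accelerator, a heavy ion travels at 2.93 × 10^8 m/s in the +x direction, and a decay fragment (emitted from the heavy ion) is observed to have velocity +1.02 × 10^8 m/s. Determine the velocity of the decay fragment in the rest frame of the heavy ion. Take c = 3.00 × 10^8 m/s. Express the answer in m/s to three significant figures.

v = 0.977c, u = 0.340c.
Invert the composition law: u' = (u − v)/(1 − uv/c²).
u' = (0.340 − 0.977) / (1 − (0.340)(0.977)) = -0.6367/0.6679 = -0.9532.
u' = -0.9532 × 3.00 × 10^8 m/s.

-2.86 × 10^8 m/s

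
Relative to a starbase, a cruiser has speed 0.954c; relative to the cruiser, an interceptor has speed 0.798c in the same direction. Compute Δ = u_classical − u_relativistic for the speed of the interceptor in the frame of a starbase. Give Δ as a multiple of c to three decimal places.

Galilean: u_cl = 0.798 + 0.954 = 1.7520.
Relativistic: u_rel = (0.798 + 0.954) / (1 + 0.798·0.954) = 1.7520/1.7613 = 0.9947.
Δ = 1.7520 − 0.9947 = 0.7573.
(The classical prediction exceeds c; the relativistic result does not.)

Δ = 0.757c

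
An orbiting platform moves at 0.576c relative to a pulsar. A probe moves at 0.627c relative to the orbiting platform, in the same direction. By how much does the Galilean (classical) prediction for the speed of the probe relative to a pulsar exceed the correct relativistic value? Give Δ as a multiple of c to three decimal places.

Δ = 0.319c

Galilean: u_cl = 0.627 + 0.576 = 1.2030.
Relativistic: u_rel = (0.627 + 0.576) / (1 + 0.627·0.576) = 1.2030/1.3612 = 0.8838.
Δ = 1.2030 − 0.8838 = 0.3192.
(The classical prediction exceeds c; the relativistic result does not.)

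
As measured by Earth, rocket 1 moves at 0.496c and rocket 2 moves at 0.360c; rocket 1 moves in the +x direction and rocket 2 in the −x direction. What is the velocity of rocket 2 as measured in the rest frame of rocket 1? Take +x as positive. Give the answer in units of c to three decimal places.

β_A = 0.496, β_B = -0.360.
Transform to A's frame with the inverse velocity-addition law: u' = (u − v)/(1 − uv/c²), taking u = β_B and v = β_A.
u' = (-0.360 − 0.496) / (1 − (0.496)(-0.360)) = -0.8560/1.1786 = -0.7263.

-0.726c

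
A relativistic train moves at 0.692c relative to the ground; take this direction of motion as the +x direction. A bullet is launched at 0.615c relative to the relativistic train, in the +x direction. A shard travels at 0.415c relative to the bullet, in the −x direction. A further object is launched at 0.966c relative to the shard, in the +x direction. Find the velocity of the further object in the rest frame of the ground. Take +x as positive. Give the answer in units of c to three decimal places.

Apply u = (u' + v)/(1 + u'v/c²) successively, working outward toward the ground.
Start: velocity of the relativistic train relative to the ground = 0.6920c.
Compose with the bullet (u' = 0.615 in the relativistic train frame): u_1 = (0.615 + 0.692) / (1 + 0.615·0.692) = 1.3070/1.4256 = 0.9168.
Compose with the shard (u' = -0.415 in the bullet frame): u_2 = (-0.415 + 0.917) / (1 + (-0.415)·0.917) = 0.5018/0.6195 = 0.8100.
Compose with the further object (u' = 0.966 in the shard frame): u_3 = (0.966 + 0.810) / (1 + 0.966·0.810) = 1.7760/1.7825 = 0.9964.

+0.996c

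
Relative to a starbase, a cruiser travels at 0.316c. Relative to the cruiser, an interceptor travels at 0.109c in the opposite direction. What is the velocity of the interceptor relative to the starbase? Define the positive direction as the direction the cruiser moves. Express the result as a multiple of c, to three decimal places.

With v = 0.316 and u' = -0.109 (in units of c),
u = (u' + v)/(1 + u'v/c²):
u = (-0.109 + 0.316) / (1 + (-0.109)·0.316) = 0.2070/0.9656 = 0.2144
(Galilean addition would give +0.207c.)

+0.214c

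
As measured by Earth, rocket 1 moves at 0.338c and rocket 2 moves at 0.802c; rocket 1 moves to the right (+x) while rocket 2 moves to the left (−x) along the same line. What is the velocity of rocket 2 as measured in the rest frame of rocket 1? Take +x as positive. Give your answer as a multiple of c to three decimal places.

β_A = 0.338, β_B = -0.802.
Transform to A's frame with the inverse velocity-addition law: u' = (u − v)/(1 − uv/c²), taking u = β_B and v = β_A.
u' = (-0.802 − 0.338) / (1 − (0.338)(-0.802)) = -1.1400/1.2711 = -0.8969.

-0.897c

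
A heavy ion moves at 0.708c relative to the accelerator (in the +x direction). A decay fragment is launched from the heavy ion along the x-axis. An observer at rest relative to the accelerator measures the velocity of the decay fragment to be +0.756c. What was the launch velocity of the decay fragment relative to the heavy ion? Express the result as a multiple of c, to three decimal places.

Invert the composition law: u' = (u − v)/(1 − uv/c²).
u' = (0.756 − 0.708) / (1 − (0.756)(0.708)) = 0.0480/0.4648 = 0.1033.

+0.103c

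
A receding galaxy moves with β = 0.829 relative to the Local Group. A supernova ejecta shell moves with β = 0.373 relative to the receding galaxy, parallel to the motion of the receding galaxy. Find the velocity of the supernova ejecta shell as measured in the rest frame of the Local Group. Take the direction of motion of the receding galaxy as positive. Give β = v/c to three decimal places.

With v = 0.829 and u' = 0.373 (in units of c),
u = (u' + v)/(1 + u'v/c²):
u = (0.373 + 0.829) / (1 + 0.373·0.829) = 1.2020/1.3092 = 0.9181
(Galilean addition would give +1.202c, exceeding c.)

β = 0.918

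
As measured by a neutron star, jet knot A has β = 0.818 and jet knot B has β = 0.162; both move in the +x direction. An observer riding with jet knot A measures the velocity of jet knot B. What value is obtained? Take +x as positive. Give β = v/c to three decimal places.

β_A = 0.818, β_B = 0.162.
Transform to A's frame with the inverse velocity-addition law: u' = (u − v)/(1 − uv/c²), taking u = β_B and v = β_A.
u' = (0.162 − 0.818) / (1 − (0.818)(0.162)) = -0.6560/0.8675 = -0.7562.

β = -0.756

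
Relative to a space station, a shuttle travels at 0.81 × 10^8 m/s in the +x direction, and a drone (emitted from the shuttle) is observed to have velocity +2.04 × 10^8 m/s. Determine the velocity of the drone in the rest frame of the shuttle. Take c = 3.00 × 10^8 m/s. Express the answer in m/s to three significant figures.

+1.51 × 10^8 m/s

v = 0.270c, u = 0.680c.
Invert the composition law: u' = (u − v)/(1 − uv/c²).
u' = (0.680 − 0.270) / (1 − (0.680)(0.270)) = 0.4100/0.8164 = 0.5022.
u' = 0.5022 × 3.00 × 10^8 m/s.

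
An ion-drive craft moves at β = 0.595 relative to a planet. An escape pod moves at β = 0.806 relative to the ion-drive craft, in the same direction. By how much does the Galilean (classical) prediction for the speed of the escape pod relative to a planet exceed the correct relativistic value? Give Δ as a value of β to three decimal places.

Δ = 0.454

Galilean: u_cl = 0.806 + 0.595 = 1.4010.
Relativistic: u_rel = (0.806 + 0.595) / (1 + 0.806·0.595) = 1.4010/1.4796 = 0.9469.
Δ = 1.4010 − 0.9469 = 0.4541.
(The classical prediction exceeds c; the relativistic result does not.)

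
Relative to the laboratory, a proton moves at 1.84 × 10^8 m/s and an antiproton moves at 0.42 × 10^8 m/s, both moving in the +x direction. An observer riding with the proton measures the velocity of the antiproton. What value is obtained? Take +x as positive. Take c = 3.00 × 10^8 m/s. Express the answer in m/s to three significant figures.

-1.55 × 10^8 m/s

β_A = 0.613, β_B = 0.140 (dividing each by c = 3.00 × 10^8 m/s).
Transform to A's frame with the inverse velocity-addition law: u' = (u − v)/(1 − uv/c²), taking u = β_B and v = β_A.
u' = (0.140 − 0.613) / (1 − (0.613)(0.140)) = -0.4733/0.9141 = -0.5178.
u' = -0.5178 × 3.00 × 10^8 m/s.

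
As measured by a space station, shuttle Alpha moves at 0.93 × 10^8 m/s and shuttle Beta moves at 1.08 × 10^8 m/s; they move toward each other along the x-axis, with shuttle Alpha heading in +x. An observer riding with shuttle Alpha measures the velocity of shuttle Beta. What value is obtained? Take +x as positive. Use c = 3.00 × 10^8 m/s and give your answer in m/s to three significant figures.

β_A = 0.310, β_B = -0.360 (dividing each by c = 3.00 × 10^8 m/s).
Transform to A's frame with the inverse velocity-addition law: u' = (u − v)/(1 − uv/c²), taking u = β_B and v = β_A.
u' = (-0.360 − 0.310) / (1 − (0.310)(-0.360)) = -0.6700/1.1116 = -0.6027.
u' = -0.6027 × 3.00 × 10^8 m/s.

-1.81 × 10^8 m/s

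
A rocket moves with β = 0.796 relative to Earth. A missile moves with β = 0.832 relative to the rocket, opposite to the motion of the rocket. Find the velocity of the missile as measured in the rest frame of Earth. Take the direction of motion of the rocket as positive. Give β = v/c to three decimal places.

With v = 0.796 and u' = -0.832 (in units of c),
u = (u' + v)/(1 + u'v/c²):
u = (-0.832 + 0.796) / (1 + (-0.832)·0.796) = -0.0360/0.3377 = -0.1066
(Galilean addition would give -0.036c.)

β = -0.107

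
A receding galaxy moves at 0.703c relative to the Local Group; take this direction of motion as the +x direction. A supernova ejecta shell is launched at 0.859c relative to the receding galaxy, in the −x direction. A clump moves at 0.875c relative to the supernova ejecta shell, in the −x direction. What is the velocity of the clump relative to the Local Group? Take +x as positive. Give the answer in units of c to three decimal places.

-0.944c

Apply u = (u' + v)/(1 + u'v/c²) successively, working outward toward the Local Group.
Start: velocity of the receding galaxy relative to the Local Group = 0.7030c.
Compose with the supernova ejecta shell (u' = -0.859 in the receding galaxy frame): u_1 = (-0.859 + 0.703) / (1 + (-0.859)·0.703) = -0.1560/0.3961 = -0.3938.
Compose with the clump (u' = -0.875 in the supernova ejecta shell frame): u_2 = (-0.875 + (-0.394)) / (1 + (-0.875)·(-0.394)) = -1.2688/1.3446 = -0.9436.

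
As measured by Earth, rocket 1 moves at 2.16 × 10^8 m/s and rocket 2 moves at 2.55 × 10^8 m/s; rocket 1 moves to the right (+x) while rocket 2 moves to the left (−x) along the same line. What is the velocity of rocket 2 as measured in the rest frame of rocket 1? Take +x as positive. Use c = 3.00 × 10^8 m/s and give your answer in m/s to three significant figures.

β_A = 0.720, β_B = -0.850 (dividing each by c = 3.00 × 10^8 m/s).
Transform to A's frame with the inverse velocity-addition law: u' = (u − v)/(1 − uv/c²), taking u = β_B and v = β_A.
u' = (-0.850 − 0.720) / (1 − (0.720)(-0.850)) = -1.5700/1.6120 = -0.9739.
u' = -0.9739 × 3.00 × 10^8 m/s.

-2.92 × 10^8 m/s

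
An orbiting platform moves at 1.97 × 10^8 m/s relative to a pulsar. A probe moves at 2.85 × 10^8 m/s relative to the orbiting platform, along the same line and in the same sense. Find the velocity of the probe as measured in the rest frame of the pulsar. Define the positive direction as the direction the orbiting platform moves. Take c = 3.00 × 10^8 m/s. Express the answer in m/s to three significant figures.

In units of c (dividing by 3.00 × 10^8 m/s): v = 0.657, u' = 0.950.
u = (u' + v)/(1 + u'v/c²):
u = (0.950 + 0.657) / (1 + 0.950·0.657) = 1.6067/1.6238 = 0.9894
(Galilean addition would give +1.607c, exceeding c.)
Converting back: u = 0.9894 × 3.00 × 10^8 m/s.

2.97 × 10^8 m/s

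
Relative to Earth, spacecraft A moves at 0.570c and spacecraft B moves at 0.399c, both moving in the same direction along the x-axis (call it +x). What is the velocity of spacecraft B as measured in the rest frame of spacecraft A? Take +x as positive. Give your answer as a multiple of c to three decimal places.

-0.221c

β_A = 0.570, β_B = 0.399.
Transform to A's frame with the inverse velocity-addition law: u' = (u − v)/(1 − uv/c²), taking u = β_B and v = β_A.
u' = (0.399 − 0.570) / (1 − (0.570)(0.399)) = -0.1710/0.7726 = -0.2213.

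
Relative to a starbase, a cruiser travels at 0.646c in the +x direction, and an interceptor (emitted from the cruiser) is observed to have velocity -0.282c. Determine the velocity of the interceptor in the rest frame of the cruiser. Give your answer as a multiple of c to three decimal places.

-0.785c

Invert the composition law: u' = (u − v)/(1 − uv/c²).
u' = (-0.282 − 0.646) / (1 − (-0.282)(0.646)) = -0.9280/1.1822 = -0.7850.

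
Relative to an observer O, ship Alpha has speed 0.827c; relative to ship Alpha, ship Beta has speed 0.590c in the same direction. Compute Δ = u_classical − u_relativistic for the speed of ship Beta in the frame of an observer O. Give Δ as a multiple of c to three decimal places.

Δ = 0.465c

Galilean: u_cl = 0.590 + 0.827 = 1.4170.
Relativistic: u_rel = (0.590 + 0.827) / (1 + 0.590·0.827) = 1.4170/1.4879 = 0.9523.
Δ = 1.4170 − 0.9523 = 0.4647.
(The classical prediction exceeds c; the relativistic result does not.)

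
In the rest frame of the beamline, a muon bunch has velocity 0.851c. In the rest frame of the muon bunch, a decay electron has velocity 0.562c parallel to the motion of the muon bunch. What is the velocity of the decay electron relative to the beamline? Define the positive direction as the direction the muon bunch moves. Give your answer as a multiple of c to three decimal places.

0.956c

With v = 0.851 and u' = 0.562 (in units of c),
u = (u' + v)/(1 + u'v/c²):
u = (0.562 + 0.851) / (1 + 0.562·0.851) = 1.4130/1.4783 = 0.9559
(Galilean addition would give +1.413c, exceeding c.)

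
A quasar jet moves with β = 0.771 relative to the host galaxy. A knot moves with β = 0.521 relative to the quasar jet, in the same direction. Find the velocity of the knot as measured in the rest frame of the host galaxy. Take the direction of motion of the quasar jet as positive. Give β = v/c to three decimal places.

With v = 0.771 and u' = 0.521 (in units of c),
u = (u' + v)/(1 + u'v/c²):
u = (0.521 + 0.771) / (1 + 0.521·0.771) = 1.2920/1.4017 = 0.9217
(Galilean addition would give +1.292c, exceeding c.)

β = 0.922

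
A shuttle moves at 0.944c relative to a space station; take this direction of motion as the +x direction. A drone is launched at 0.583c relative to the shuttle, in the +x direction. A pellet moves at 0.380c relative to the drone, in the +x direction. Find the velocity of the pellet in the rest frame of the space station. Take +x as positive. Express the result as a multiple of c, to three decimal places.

Apply u = (u' + v)/(1 + u'v/c²) successively, working outward toward the space station.
Start: velocity of the shuttle relative to the space station = 0.9440c.
Compose with the drone (u' = 0.583 in the shuttle frame): u_1 = (0.583 + 0.944) / (1 + 0.583·0.944) = 1.5270/1.5504 = 0.9849.
Compose with the pellet (u' = 0.380 in the drone frame): u_2 = (0.380 + 0.985) / (1 + 0.380·0.985) = 1.3649/1.3743 = 0.9932.

0.993c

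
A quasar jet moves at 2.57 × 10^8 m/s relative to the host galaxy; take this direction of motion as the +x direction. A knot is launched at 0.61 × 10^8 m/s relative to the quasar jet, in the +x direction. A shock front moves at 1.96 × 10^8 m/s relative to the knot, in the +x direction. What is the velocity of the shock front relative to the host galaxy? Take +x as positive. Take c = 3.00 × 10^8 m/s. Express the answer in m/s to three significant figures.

2.94 × 10^8 m/s

Apply u = (u' + v)/(1 + u'v/c²) successively, working outward toward the host galaxy.
(Dividing each given speed by c = 3.00 × 10^8 m/s to work in units of c.)
Start: velocity of the quasar jet relative to the host galaxy = 0.8567c.
Compose with the knot (u' = 0.203 in the quasar jet frame): u_1 = (0.203 + 0.857) / (1 + 0.203·0.857) = 1.0600/1.1742 = 0.9028.
Compose with the shock front (u' = 0.653 in the knot frame): u_2 = (0.653 + 0.903) / (1 + 0.653·0.903) = 1.5561/1.5898 = 0.9788.
So u = 0.9788 × 3.00 × 10^8 m/s.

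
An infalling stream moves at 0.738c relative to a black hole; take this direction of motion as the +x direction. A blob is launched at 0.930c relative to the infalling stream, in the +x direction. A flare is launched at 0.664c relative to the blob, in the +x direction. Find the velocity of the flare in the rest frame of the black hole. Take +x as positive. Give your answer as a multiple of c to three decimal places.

Apply u = (u' + v)/(1 + u'v/c²) successively, working outward toward the black hole.
Start: velocity of the infalling stream relative to the black hole = 0.7380c.
Compose with the blob (u' = 0.930 in the infalling stream frame): u_1 = (0.930 + 0.738) / (1 + 0.930·0.738) = 1.6680/1.6863 = 0.9891.
Compose with the flare (u' = 0.664 in the blob frame): u_2 = (0.664 + 0.989) / (1 + 0.664·0.989) = 1.6531/1.6568 = 0.9978.

0.998c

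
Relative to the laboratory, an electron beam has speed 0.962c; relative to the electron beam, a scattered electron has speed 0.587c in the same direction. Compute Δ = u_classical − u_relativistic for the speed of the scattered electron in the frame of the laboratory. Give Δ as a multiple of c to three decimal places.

Galilean: u_cl = 0.587 + 0.962 = 1.5490.
Relativistic: u_rel = (0.587 + 0.962) / (1 + 0.587·0.962) = 1.5490/1.5647 = 0.9900.
Δ = 1.5490 − 0.9900 = 0.5590.
(The classical prediction exceeds c; the relativistic result does not.)

Δ = 0.559c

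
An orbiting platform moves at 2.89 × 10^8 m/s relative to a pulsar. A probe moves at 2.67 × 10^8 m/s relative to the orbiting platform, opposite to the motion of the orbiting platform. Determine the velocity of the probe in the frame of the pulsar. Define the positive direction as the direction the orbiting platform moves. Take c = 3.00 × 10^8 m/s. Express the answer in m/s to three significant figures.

In units of c (dividing by 3.00 × 10^8 m/s): v = 0.963, u' = -0.890.
u = (u' + v)/(1 + u'v/c²):
u = (-0.890 + 0.963) / (1 + (-0.890)·0.963) = 0.0733/0.1426 = 0.5141
Converting back: u = 0.5141 × 3.00 × 10^8 m/s.

+1.54 × 10^8 m/s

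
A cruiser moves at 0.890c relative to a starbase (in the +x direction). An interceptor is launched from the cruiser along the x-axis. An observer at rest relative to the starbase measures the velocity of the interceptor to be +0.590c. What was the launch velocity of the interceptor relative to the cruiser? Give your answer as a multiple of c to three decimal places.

Invert the composition law: u' = (u − v)/(1 − uv/c²).
u' = (0.590 − 0.890) / (1 − (0.590)(0.890)) = -0.3000/0.4749 = -0.6317.

-0.632c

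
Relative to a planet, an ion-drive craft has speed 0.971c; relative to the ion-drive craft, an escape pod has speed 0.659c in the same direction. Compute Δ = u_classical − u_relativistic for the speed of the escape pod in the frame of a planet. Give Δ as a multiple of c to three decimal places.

Galilean: u_cl = 0.659 + 0.971 = 1.6300.
Relativistic: u_rel = (0.659 + 0.971) / (1 + 0.659·0.971) = 1.6300/1.6399 = 0.9940.
Δ = 1.6300 − 0.9940 = 0.6360.
(The classical prediction exceeds c; the relativistic result does not.)

Δ = 0.636c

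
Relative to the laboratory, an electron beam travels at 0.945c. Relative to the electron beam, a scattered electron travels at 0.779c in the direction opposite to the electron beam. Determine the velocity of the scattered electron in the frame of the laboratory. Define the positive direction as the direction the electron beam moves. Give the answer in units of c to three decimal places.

+0.629c

With v = 0.945 and u' = -0.779 (in units of c),
u = (u' + v)/(1 + u'v/c²):
u = (-0.779 + 0.945) / (1 + (-0.779)·0.945) = 0.1660/0.2638 = 0.6292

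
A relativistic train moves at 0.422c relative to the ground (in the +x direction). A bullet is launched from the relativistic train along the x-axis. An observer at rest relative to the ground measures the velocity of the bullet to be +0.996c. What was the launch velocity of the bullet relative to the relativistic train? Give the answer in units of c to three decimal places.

Invert the composition law: u' = (u − v)/(1 − uv/c²).
u' = (0.996 − 0.422) / (1 − (0.996)(0.422)) = 0.5740/0.5797 = 0.9902.

+0.990c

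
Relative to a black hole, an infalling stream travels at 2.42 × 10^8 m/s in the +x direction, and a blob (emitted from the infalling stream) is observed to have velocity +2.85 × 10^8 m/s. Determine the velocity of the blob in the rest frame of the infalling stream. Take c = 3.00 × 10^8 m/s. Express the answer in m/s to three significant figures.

v = 0.807c, u = 0.950c.
Invert the composition law: u' = (u − v)/(1 − uv/c²).
u' = (0.950 − 0.807) / (1 − (0.950)(0.807)) = 0.1433/0.2337 = 0.6134.
u' = 0.6134 × 3.00 × 10^8 m/s.

+1.84 × 10^8 m/s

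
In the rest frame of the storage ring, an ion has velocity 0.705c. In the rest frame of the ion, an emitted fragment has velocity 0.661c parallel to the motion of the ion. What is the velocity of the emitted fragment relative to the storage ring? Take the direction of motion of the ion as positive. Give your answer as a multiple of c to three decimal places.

0.932c

With v = 0.705 and u' = 0.661 (in units of c),
u = (u' + v)/(1 + u'v/c²):
u = (0.661 + 0.705) / (1 + 0.661·0.705) = 1.3660/1.4660 = 0.9318
(Galilean addition would give +1.366c, exceeding c.)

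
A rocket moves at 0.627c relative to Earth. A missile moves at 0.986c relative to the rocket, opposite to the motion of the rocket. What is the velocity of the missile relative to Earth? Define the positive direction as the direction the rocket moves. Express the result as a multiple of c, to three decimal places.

With v = 0.627 and u' = -0.986 (in units of c),
u = (u' + v)/(1 + u'v/c²):
u = (-0.986 + 0.627) / (1 + (-0.986)·0.627) = -0.3590/0.3818 = -0.9403

-0.940c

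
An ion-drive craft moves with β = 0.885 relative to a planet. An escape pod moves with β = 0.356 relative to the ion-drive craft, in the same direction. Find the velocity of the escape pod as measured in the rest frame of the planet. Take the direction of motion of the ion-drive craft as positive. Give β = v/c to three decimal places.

β = 0.944

With v = 0.885 and u' = 0.356 (in units of c),
u = (u' + v)/(1 + u'v/c²):
u = (0.356 + 0.885) / (1 + 0.356·0.885) = 1.2410/1.3151 = 0.9437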